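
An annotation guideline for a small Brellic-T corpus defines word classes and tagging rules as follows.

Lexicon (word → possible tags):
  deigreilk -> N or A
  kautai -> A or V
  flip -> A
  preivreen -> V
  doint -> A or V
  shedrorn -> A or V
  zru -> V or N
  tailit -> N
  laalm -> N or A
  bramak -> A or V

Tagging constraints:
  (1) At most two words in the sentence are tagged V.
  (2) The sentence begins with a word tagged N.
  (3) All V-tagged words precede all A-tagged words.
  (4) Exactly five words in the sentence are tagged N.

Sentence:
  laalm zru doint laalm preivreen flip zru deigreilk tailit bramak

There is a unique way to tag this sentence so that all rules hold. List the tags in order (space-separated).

N N V N V A N A N A

Candidates per position — 1:laalm {N,A}; 2:zru {V,N}; 3:doint {A,V}; 4:laalm {N,A}; 5:preivreen {V}; 6:flip {A}; 7:zru {V,N}; 8:deigreilk {N,A}; 9:tailit {N}; 10:bramak {A,V}.
At position 1, choosing A makes rule 2 impossible to satisfy; hence N.
At position 3, choosing A makes rule 3 impossible to satisfy; hence V.
At position 4, choosing A makes rule 3 impossible to satisfy; hence N.
At position 7, choosing V makes rule 1 impossible to satisfy; hence N.
At position 10, choosing V makes rule 1 impossible to satisfy; hence A.
At position 2, choosing V makes rule 1 impossible to satisfy; hence N.
At position 8, choosing N makes rule 4 impossible to satisfy; hence A.
The unique satisfying tagging is: N N V N V A N A N A.
Verifying each rule — rule 1 ok; rule 2 ok; rule 3 ok; rule 4 ok.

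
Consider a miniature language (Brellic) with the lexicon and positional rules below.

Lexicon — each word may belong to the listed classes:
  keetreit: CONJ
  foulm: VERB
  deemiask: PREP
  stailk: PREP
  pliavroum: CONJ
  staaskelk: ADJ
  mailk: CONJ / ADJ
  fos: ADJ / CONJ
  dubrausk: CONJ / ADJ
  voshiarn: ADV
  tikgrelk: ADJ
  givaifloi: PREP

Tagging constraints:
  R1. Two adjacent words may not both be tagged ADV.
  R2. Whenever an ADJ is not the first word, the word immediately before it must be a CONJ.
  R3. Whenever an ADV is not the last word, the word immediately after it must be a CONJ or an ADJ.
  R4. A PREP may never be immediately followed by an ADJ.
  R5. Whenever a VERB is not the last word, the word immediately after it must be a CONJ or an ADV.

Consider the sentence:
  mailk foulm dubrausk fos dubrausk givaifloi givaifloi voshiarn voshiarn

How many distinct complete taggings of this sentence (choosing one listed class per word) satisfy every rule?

Candidates per position — 1:mailk {CONJ,ADJ}; 2:foulm {VERB}; 3:dubrausk {CONJ,ADJ}; 4:fos {ADJ,CONJ}; 5:dubrausk {CONJ,ADJ}; 6:givaifloi {PREP}; 7:givaifloi {PREP}; 8:voshiarn {ADV}; 9:voshiarn {ADV}.
There are 16 candidate sequences in total.
Rule 1 cannot be satisfied by any choice of tags from the lexicon.
So there is no consistent tagging.
Count = 0.

0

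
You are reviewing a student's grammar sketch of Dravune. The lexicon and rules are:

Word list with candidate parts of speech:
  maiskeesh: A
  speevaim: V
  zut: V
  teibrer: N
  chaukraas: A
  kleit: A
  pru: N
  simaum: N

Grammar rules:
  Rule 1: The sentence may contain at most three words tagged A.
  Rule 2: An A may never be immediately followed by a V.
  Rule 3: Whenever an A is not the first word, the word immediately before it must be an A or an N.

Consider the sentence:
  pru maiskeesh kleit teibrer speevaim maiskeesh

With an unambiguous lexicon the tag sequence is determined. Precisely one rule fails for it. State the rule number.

Fixed tagging: N A A N V A.
Rule check: R1 pass, R2 pass, R3 fail.
Only rule 3 fails.

3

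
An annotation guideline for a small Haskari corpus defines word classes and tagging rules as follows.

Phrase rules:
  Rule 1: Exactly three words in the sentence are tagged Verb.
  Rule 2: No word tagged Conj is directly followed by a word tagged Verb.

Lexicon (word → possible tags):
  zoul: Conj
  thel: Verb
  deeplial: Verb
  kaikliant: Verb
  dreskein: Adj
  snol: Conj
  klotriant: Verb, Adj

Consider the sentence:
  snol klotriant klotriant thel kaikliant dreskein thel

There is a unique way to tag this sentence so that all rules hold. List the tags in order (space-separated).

Conj Adj Adj Verb Verb Adj Verb

Candidates per position — 1:snol {Conj}; 2:klotriant {Verb,Adj}; 3:klotriant {Verb,Adj}; 4:thel {Verb}; 5:kaikliant {Verb}; 6:dreskein {Adj}; 7:thel {Verb}.
Word 2 cannot be Verb — rule 1 would then fail for every completion. It is Adj.
Word 3 cannot be Verb — rule 1 would then fail for every completion. It is Adj.
The unique satisfying tagging is: Conj Adj Adj Verb Verb Adj Verb.
Checking: rule 1 holds; rule 2 holds.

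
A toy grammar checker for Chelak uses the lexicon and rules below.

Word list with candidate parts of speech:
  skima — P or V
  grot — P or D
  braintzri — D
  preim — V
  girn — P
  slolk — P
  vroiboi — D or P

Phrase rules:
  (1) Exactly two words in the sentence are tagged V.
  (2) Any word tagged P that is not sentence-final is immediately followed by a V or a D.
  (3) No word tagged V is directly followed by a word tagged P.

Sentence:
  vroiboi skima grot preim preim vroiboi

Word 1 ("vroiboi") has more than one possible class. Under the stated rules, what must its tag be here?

Candidates per position — 1:vroiboi {D,P}; 2:skima {P,V}; 3:grot {P,D}; 4:preim {V}; 5:preim {V}; 6:vroiboi {D,P}.
Word 2 cannot be V — rule 1 would then fail for every completion. It is P.
Word 3 cannot be P — rule 2 would then fail for every completion. It is D.
Word 6 cannot be P — rule 3 would then fail for every completion. It is D.
Word 1 cannot be P — rule 2 would then fail for every completion. It is D.
That leaves exactly one tagging: D P D V V D.
Rule-by-rule: rule 1 ok; rule 2 ok; rule 3 ok.

D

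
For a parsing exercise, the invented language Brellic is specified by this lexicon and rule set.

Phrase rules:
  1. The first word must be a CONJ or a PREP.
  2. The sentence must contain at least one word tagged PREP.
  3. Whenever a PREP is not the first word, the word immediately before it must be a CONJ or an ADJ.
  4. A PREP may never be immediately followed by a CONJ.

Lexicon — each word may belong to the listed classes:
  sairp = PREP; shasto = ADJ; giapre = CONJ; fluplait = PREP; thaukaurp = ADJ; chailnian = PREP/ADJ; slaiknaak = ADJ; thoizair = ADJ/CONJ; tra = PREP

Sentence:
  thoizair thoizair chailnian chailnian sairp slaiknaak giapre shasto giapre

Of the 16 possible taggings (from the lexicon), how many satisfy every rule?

Candidates per position — 1:thoizair {ADJ,CONJ}; 2:thoizair {ADJ,CONJ}; 3:chailnian {PREP,ADJ}; 4:chailnian {PREP,ADJ}; 5:sairp {PREP}; 6:slaiknaak {ADJ}; 7:giapre {CONJ}; 8:shasto {ADJ}; 9:giapre {CONJ}.
There are 16 candidate sequences in total.
The sequences that satisfy every rule: CONJ ADJ PREP ADJ PREP ADJ CONJ ADJ CONJ; CONJ ADJ ADJ ADJ PREP ADJ CONJ ADJ CONJ; CONJ CONJ PREP ADJ PREP ADJ CONJ ADJ CONJ; CONJ CONJ ADJ ADJ PREP ADJ CONJ ADJ CONJ.
Count = 4.

4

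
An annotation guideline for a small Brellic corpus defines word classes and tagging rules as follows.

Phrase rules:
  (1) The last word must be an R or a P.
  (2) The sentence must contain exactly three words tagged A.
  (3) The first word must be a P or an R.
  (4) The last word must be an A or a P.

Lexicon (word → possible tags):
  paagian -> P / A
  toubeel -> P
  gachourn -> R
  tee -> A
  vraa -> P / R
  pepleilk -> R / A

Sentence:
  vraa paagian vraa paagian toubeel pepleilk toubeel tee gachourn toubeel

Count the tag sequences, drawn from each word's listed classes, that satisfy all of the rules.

12

Candidates per position — 1:vraa {P,R}; 2:paagian {P,A}; 3:vraa {P,R}; 4:paagian {P,A}; 5:toubeel {P}; 6:pepleilk {R,A}; 7:toubeel {P}; 8:tee {A}; 9:gachourn {R}; 10:toubeel {P}.
There are 32 candidate sequences in total.
Checking each against the rules leaves 12 sequences.
Count = 12.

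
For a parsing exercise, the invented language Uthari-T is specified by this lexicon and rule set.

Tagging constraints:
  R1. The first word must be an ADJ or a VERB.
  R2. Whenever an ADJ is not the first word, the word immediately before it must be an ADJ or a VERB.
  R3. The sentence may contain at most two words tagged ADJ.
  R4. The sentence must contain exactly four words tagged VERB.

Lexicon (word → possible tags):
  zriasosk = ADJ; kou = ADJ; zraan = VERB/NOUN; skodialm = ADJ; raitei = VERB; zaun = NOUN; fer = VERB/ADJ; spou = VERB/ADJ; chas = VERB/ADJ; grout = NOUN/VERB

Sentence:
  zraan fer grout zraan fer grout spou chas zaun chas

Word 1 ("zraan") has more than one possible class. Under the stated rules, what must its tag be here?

VERB

Candidates per position — 1:zraan {VERB,NOUN}; 2:fer {VERB,ADJ}; 3:grout {NOUN,VERB}; 4:zraan {VERB,NOUN}; 5:fer {VERB,ADJ}; 6:grout {NOUN,VERB}; 7:spou {VERB,ADJ}; 8:chas {VERB,ADJ}; 9:zaun {NOUN}; 10:chas {VERB,ADJ}.
Word 1 cannot be NOUN — rule 1 would then fail for every completion. It is VERB.
Word 10 cannot be ADJ — rule 2 would then fail for every completion. It is VERB.
The remaining ambiguous positions (2, 3, 4, 5, 6, 7, 8) are resolved jointly — only one combination satisfies every rule.
That leaves exactly one tagging: VERB ADJ NOUN NOUN VERB NOUN VERB ADJ NOUN VERB.
Checking: rule 1 holds; rule 2 holds; rule 3 holds; rule 4 holds.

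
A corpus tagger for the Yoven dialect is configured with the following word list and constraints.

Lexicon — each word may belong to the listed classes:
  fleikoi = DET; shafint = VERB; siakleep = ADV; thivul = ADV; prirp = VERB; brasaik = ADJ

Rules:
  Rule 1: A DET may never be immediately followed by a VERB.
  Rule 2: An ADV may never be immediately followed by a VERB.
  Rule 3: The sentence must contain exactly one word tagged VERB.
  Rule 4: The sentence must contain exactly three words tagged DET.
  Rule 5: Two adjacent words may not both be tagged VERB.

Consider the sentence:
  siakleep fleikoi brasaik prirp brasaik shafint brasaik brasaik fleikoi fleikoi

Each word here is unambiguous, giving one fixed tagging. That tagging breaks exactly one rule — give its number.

3

Fixed tagging: ADV DET ADJ VERB ADJ VERB ADJ ADJ DET DET.
Checking each rule: R1 ok, R2 ok, R3 fails, R4 ok, R5 ok.
Only rule 3 fails.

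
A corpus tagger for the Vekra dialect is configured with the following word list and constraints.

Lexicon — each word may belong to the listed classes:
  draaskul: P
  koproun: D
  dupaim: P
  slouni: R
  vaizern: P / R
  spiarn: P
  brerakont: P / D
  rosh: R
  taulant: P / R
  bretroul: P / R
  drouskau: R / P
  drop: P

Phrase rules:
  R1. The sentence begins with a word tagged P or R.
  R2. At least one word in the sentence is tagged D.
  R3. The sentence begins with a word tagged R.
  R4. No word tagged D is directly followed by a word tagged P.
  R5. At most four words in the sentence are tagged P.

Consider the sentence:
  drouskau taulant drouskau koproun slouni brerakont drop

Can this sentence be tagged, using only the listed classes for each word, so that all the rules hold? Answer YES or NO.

Candidates per position — 1:drouskau {R,P}; 2:taulant {P,R}; 3:drouskau {R,P}; 4:koproun {D}; 5:slouni {R}; 6:brerakont {P,D}; 7:drop {P}.
One satisfying assignment: R R R D R P P.
Checking: rule 1 holds; rule 2 holds; rule 3 holds; rule 4 holds; rule 5 holds.

YES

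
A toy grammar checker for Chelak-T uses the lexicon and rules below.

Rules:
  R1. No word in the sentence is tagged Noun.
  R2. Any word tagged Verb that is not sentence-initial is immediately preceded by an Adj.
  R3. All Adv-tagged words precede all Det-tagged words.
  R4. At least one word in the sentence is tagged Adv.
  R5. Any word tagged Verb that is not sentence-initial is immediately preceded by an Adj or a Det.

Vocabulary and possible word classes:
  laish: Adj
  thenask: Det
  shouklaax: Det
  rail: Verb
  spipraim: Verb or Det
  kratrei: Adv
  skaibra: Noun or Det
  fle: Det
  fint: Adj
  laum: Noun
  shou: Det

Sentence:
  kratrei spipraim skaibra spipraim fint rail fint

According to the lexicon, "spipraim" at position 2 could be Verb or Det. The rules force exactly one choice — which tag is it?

Candidates per position — 1:kratrei {Adv}; 2:spipraim {Verb,Det}; 3:skaibra {Noun,Det}; 4:spipraim {Verb,Det}; 5:fint {Adj}; 6:rail {Verb}; 7:fint {Adj}.
If word 2 were Verb, no tagging could satisfy rule 2; so word 2 is Det.
If word 3 were Noun, no tagging could satisfy rule 1; so word 3 is Det.
If word 4 were Verb, no tagging could satisfy rule 2; so word 4 is Det.
That leaves exactly one tagging: Adv Det Det Det Adj Verb Adj.
Verifying each rule — rule 1 satisfied; rule 2 satisfied; rule 3 satisfied; rule 4 satisfied; rule 5 satisfied.

Det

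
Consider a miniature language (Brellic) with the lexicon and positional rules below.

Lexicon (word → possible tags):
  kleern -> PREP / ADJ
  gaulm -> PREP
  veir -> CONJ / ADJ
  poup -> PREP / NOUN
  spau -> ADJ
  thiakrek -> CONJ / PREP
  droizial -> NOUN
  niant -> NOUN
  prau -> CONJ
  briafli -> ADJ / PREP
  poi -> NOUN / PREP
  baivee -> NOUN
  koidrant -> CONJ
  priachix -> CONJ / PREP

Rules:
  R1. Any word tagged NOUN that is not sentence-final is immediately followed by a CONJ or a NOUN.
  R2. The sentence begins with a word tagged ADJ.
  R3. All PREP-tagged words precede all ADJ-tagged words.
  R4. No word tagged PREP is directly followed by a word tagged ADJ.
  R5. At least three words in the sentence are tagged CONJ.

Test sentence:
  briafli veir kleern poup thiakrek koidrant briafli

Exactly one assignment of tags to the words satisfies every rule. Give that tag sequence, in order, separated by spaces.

Candidates per position — 1:briafli {ADJ,PREP}; 2:veir {CONJ,ADJ}; 3:kleern {PREP,ADJ}; 4:poup {PREP,NOUN}; 5:thiakrek {CONJ,PREP}; 6:koidrant {CONJ}; 7:briafli {ADJ,PREP}.
Position 1: tagging it PREP would leave rule 2 unsatisfiable, so it must be ADJ.
Position 2: tagging it ADJ would leave rule 5 unsatisfiable, so it must be CONJ.
Position 3: tagging it PREP would leave rule 3 unsatisfiable, so it must be ADJ.
Position 4: tagging it PREP would leave rule 3 unsatisfiable, so it must be NOUN.
Position 5: tagging it PREP would leave rule 1 unsatisfiable, so it must be CONJ.
Position 7: tagging it PREP would leave rule 3 unsatisfiable, so it must be ADJ.
So the tagging must be: ADJ CONJ ADJ NOUN CONJ CONJ ADJ.
Verifying each rule — rule 1 holds; rule 2 holds; rule 3 holds; rule 4 holds; rule 5 holds.

ADJ CONJ ADJ NOUN CONJ CONJ ADJ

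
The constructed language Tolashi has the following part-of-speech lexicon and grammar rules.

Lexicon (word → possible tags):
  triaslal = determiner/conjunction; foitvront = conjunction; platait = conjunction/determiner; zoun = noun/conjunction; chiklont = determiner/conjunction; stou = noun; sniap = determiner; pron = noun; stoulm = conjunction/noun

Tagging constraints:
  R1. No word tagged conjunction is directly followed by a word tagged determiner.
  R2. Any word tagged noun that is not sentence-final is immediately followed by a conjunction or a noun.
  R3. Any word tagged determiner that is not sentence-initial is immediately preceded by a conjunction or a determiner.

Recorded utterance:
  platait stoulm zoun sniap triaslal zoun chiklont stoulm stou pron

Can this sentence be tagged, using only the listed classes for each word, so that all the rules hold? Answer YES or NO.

Candidates per position — 1:platait {conjunction,determiner}; 2:stoulm {conjunction,noun}; 3:zoun {noun,conjunction}; 4:sniap {determiner}; 5:triaslal {determiner,conjunction}; 6:zoun {noun,conjunction}; 7:chiklont {determiner,conjunction}; 8:stoulm {conjunction,noun}; 9:stou {noun}; 10:pron {noun}.
Every candidate sequence violates at least one rule; no consistent tagging exists.

NO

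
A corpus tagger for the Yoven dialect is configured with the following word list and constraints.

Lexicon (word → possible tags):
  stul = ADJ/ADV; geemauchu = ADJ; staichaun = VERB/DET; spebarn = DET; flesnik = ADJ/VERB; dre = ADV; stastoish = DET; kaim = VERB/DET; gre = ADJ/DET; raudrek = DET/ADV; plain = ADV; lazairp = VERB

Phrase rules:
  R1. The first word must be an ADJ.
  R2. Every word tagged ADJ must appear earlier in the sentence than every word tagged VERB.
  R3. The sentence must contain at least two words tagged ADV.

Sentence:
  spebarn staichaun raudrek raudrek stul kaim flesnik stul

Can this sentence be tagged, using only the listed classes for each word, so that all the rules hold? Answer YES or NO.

Candidates per position — 1:spebarn {DET}; 2:staichaun {VERB,DET}; 3:raudrek {DET,ADV}; 4:raudrek {DET,ADV}; 5:stul {ADJ,ADV}; 6:kaim {VERB,DET}; 7:flesnik {ADJ,VERB}; 8:stul {ADJ,ADV}.
Rule 1 cannot be satisfied by any choice of tags from the lexicon.
So there is no consistent tagging.

NO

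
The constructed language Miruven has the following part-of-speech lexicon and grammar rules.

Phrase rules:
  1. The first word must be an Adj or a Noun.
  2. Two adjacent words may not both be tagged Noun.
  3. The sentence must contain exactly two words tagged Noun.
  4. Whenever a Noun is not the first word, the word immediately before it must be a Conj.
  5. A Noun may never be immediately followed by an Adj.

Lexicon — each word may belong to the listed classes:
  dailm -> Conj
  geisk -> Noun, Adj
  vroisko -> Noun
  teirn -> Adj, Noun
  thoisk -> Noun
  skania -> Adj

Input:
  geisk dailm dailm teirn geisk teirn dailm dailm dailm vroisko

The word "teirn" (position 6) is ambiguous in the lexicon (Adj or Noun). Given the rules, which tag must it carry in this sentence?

Adj

Candidates per position — 1:geisk {Noun,Adj}; 2:dailm {Conj}; 3:dailm {Conj}; 4:teirn {Adj,Noun}; 5:geisk {Noun,Adj}; 6:teirn {Adj,Noun}; 7:dailm {Conj}; 8:dailm {Conj}; 9:dailm {Conj}; 10:vroisko {Noun}.
At position 5, choosing Noun makes rule 4 impossible to satisfy; hence Adj.
At position 6, choosing Noun makes rule 4 impossible to satisfy; hence Adj.
At position 4, choosing Noun makes rule 5 impossible to satisfy; hence Adj.
At position 1, choosing Adj makes rule 3 impossible to satisfy; hence Noun.
That leaves exactly one tagging: Noun Conj Conj Adj Adj Adj Conj Conj Conj Noun.
Verifying each rule — rule 1 holds; rule 2 holds; rule 3 holds; rule 4 holds; rule 5 holds.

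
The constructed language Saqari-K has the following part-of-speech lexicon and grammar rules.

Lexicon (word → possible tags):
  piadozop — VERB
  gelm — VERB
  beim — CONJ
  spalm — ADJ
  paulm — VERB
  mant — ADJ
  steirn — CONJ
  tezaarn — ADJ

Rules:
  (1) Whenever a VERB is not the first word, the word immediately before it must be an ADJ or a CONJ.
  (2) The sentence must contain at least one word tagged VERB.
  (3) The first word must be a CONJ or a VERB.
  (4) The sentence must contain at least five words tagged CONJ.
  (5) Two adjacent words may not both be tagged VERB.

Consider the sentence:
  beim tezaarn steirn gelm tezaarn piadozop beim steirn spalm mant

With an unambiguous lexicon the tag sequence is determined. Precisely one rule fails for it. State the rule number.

4

Fixed tagging: CONJ ADJ CONJ VERB ADJ VERB CONJ CONJ ADJ ADJ.
Checking each rule: R1 ✓, R2 ✓, R3 ✓, R4 ✗, R5 ✓.
Only rule 4 fails.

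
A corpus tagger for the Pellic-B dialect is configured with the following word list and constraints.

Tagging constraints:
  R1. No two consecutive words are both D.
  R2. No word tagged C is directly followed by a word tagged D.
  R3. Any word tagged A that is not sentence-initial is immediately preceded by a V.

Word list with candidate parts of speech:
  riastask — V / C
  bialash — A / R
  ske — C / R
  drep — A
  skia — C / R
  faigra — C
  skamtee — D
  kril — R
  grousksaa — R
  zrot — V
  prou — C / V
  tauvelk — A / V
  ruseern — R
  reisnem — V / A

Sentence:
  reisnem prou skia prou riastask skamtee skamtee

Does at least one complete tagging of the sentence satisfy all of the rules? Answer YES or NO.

Candidates per position — 1:reisnem {V,A}; 2:prou {C,V}; 3:skia {C,R}; 4:prou {C,V}; 5:riastask {V,C}; 6:skamtee {D}; 7:skamtee {D}.
Rule 1 cannot be satisfied by any choice of tags from the lexicon.
So there is no consistent tagging.

NO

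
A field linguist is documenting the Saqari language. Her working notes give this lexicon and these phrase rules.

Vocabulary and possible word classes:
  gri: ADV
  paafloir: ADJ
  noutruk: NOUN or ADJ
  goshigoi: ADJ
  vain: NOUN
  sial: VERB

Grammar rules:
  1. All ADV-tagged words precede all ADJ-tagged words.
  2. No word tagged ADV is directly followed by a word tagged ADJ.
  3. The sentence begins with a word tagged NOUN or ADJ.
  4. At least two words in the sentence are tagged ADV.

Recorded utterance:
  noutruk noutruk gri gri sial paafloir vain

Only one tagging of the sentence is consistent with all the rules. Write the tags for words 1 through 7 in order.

NOUN NOUN ADV ADV VERB ADJ NOUN

Candidates per position — 1:noutruk {NOUN,ADJ}; 2:noutruk {NOUN,ADJ}; 3:gri {ADV}; 4:gri {ADV}; 5:sial {VERB}; 6:paafloir {ADJ}; 7:vain {NOUN}.
At position 1, choosing ADJ makes rule 1 impossible to satisfy; hence NOUN.
At position 2, choosing ADJ makes rule 1 impossible to satisfy; hence NOUN.
The only consistent sequence is: NOUN NOUN ADV ADV VERB ADJ NOUN.
Verifying each rule — rule 1 ✓; rule 2 ✓; rule 3 ✓; rule 4 ✓.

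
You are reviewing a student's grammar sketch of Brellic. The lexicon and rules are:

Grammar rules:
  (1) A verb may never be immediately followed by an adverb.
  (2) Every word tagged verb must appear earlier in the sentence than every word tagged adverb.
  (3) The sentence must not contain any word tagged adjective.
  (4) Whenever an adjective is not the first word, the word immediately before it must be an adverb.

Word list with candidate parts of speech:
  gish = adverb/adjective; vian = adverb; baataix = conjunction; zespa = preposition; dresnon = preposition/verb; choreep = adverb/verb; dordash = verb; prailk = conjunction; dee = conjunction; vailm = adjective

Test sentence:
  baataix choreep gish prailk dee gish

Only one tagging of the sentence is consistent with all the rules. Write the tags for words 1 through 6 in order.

conjunction adverb adverb conjunction conjunction adverb

Candidates per position — 1:baataix {conjunction}; 2:choreep {adverb,verb}; 3:gish {adverb,adjective}; 4:prailk {conjunction}; 5:dee {conjunction}; 6:gish {adverb,adjective}.
If word 3 were adjective, no tagging could satisfy rule 3; so word 3 is adverb.
If word 6 were adjective, no tagging could satisfy rule 3; so word 6 is adverb.
If word 2 were verb, no tagging could satisfy rule 1; so word 2 is adverb.
That leaves exactly one tagging: conjunction adverb adverb conjunction conjunction adverb.
Rule-by-rule: rule 1 ok; rule 2 ok; rule 3 ok; rule 4 ok.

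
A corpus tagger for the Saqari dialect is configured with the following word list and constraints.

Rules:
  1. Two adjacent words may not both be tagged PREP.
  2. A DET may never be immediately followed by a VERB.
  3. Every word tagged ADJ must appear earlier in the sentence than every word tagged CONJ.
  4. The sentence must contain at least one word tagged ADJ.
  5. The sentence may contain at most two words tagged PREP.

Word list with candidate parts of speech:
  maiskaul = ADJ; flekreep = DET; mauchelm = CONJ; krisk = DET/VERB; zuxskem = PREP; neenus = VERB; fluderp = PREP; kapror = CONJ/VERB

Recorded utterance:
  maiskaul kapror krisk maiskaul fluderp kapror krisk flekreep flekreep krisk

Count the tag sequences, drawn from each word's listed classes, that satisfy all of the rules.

8

Candidates per position — 1:maiskaul {ADJ}; 2:kapror {CONJ,VERB}; 3:krisk {DET,VERB}; 4:maiskaul {ADJ}; 5:fluderp {PREP}; 6:kapror {CONJ,VERB}; 7:krisk {DET,VERB}; 8:flekreep {DET}; 9:flekreep {DET}; 10:krisk {DET,VERB}.
There are 32 candidate sequences in total.
Checking each against the rules leaves 8 sequences.
Count = 8.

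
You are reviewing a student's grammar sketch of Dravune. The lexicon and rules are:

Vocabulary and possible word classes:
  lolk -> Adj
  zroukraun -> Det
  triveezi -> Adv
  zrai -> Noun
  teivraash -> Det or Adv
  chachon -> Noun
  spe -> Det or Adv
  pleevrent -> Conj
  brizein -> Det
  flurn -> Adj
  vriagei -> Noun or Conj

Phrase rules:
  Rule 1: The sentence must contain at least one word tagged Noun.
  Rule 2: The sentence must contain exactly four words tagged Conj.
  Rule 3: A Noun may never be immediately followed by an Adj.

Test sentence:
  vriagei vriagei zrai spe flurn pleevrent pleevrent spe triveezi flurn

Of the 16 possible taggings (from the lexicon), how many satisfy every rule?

4

Candidates per position — 1:vriagei {Noun,Conj}; 2:vriagei {Noun,Conj}; 3:zrai {Noun}; 4:spe {Det,Adv}; 5:flurn {Adj}; 6:pleevrent {Conj}; 7:pleevrent {Conj}; 8:spe {Det,Adv}; 9:triveezi {Adv}; 10:flurn {Adj}.
There are 16 candidate sequences in total.
The sequences that satisfy every rule: Conj Conj Noun Det Adj Conj Conj Det Adv Adj; Conj Conj Noun Det Adj Conj Conj Adv Adv Adj; Conj Conj Noun Adv Adj Conj Conj Det Adv Adj; Conj Conj Noun Adv Adj Conj Conj Adv Adv Adj.
Count = 4.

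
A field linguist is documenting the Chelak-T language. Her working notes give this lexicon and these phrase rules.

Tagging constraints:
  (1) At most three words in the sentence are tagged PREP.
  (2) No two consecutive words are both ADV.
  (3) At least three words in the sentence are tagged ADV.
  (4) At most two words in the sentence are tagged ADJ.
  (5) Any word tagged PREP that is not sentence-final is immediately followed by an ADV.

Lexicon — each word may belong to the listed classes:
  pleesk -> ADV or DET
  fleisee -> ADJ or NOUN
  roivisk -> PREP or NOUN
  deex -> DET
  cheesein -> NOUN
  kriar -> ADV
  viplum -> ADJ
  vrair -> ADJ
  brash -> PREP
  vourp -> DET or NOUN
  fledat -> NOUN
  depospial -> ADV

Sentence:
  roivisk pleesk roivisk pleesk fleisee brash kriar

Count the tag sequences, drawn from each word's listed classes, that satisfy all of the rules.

Candidates per position — 1:roivisk {PREP,NOUN}; 2:pleesk {ADV,DET}; 3:roivisk {PREP,NOUN}; 4:pleesk {ADV,DET}; 5:fleisee {ADJ,NOUN}; 6:brash {PREP}; 7:kriar {ADV}.
There are 32 candidate sequences in total.
Checking each against the rules leaves 8 sequences.
Count = 8.

8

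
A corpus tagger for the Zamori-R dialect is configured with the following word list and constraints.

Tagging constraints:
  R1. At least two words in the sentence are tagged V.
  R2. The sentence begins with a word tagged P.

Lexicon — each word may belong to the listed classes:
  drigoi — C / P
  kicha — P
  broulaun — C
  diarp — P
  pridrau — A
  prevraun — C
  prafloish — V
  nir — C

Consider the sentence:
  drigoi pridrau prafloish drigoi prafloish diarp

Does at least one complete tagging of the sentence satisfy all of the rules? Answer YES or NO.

YES

Candidates per position — 1:drigoi {C,P}; 2:pridrau {A}; 3:prafloish {V}; 4:drigoi {C,P}; 5:prafloish {V}; 6:diarp {P}.
One satisfying assignment: P A V P V P.
Check: rule 1 ok; rule 2 ok.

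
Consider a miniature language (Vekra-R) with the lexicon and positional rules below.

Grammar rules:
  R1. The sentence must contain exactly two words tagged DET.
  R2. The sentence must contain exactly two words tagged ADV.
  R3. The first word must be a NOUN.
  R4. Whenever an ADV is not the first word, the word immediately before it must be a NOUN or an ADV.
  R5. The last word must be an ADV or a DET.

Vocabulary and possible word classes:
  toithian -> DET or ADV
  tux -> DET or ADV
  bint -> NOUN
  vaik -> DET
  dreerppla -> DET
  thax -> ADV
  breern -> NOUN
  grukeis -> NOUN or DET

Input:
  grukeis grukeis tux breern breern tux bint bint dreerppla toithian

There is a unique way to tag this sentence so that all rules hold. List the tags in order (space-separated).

NOUN NOUN ADV NOUN NOUN ADV NOUN NOUN DET DET

Candidates per position — 1:grukeis {NOUN,DET}; 2:grukeis {NOUN,DET}; 3:tux {DET,ADV}; 4:breern {NOUN}; 5:breern {NOUN}; 6:tux {DET,ADV}; 7:bint {NOUN}; 8:bint {NOUN}; 9:dreerppla {DET}; 10:toithian {DET,ADV}.
If word 1 were DET, no tagging could satisfy rule 3; so word 1 is NOUN.
If word 10 were ADV, no tagging could satisfy rule 4; so word 10 is DET.
If word 2 were DET, no tagging could satisfy rule 1; so word 2 is NOUN.
If word 3 were DET, no tagging could satisfy rule 1; so word 3 is ADV.
If word 6 were DET, no tagging could satisfy rule 1; so word 6 is ADV.
So the tagging must be: NOUN NOUN ADV NOUN NOUN ADV NOUN NOUN DET DET.
Check: rule 1 holds; rule 2 holds; rule 3 holds; rule 4 holds; rule 5 holds.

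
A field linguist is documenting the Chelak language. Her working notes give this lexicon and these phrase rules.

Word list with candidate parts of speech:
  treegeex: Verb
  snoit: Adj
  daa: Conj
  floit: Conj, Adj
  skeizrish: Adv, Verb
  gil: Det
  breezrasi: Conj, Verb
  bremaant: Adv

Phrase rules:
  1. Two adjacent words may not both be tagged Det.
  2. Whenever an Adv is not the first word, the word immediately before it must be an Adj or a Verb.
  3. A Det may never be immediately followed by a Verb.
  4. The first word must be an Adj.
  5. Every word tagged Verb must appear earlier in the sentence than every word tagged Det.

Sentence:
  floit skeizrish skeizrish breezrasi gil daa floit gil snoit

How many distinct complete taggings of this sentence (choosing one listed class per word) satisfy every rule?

12

Candidates per position — 1:floit {Conj,Adj}; 2:skeizrish {Adv,Verb}; 3:skeizrish {Adv,Verb}; 4:breezrasi {Conj,Verb}; 5:gil {Det}; 6:daa {Conj}; 7:floit {Conj,Adj}; 8:gil {Det}; 9:snoit {Adj}.
There are 32 candidate sequences in total.
Checking each against the rules leaves 12 sequences.
Count = 12.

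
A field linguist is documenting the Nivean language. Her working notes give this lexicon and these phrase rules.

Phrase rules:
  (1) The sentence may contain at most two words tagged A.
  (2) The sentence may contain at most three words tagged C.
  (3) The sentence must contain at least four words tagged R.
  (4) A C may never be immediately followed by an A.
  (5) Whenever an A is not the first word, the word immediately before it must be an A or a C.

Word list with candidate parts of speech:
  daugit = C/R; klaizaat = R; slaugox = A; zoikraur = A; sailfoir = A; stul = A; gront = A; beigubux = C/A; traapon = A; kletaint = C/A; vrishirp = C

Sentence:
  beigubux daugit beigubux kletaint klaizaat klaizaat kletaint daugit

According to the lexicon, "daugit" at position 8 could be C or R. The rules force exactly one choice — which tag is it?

R

Candidates per position — 1:beigubux {C,A}; 2:daugit {C,R}; 3:beigubux {C,A}; 4:kletaint {C,A}; 5:klaizaat {R}; 6:klaizaat {R}; 7:kletaint {C,A}; 8:daugit {C,R}.
Position 2: C is ruled out by rule 3; that leaves R.
Position 3: A is ruled out by rule 5; that leaves C.
Position 4: A is ruled out by rule 4; that leaves C.
Position 7: A is ruled out by rule 5; that leaves C.
Position 8: C is ruled out by rule 2; that leaves R.
Position 1: C is ruled out by rule 2; that leaves A.
The unique satisfying tagging is: A R C C R R C R.
Rule-by-rule: rule 1 satisfied; rule 2 satisfied; rule 3 satisfied; rule 4 satisfied; rule 5 satisfied.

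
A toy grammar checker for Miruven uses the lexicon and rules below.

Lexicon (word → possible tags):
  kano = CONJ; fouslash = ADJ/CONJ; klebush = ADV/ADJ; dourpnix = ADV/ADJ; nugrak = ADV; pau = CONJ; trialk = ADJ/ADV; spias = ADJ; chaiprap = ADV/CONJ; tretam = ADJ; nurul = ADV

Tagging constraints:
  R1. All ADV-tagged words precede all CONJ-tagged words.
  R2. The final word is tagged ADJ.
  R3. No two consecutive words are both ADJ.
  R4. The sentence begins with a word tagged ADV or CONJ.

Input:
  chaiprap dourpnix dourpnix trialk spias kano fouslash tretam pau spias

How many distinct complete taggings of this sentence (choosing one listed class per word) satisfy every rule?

Candidates per position — 1:chaiprap {ADV,CONJ}; 2:dourpnix {ADV,ADJ}; 3:dourpnix {ADV,ADJ}; 4:trialk {ADJ,ADV}; 5:spias {ADJ}; 6:kano {CONJ}; 7:fouslash {ADJ,CONJ}; 8:tretam {ADJ}; 9:pau {CONJ}; 10:spias {ADJ}.
There are 32 candidate sequences in total.
The sequences that satisfy every rule: ADV ADV ADV ADV ADJ CONJ CONJ ADJ CONJ ADJ; ADV ADV ADJ ADV ADJ CONJ CONJ ADJ CONJ ADJ; ADV ADJ ADV ADV ADJ CONJ CONJ ADJ CONJ ADJ.
Count = 3.

3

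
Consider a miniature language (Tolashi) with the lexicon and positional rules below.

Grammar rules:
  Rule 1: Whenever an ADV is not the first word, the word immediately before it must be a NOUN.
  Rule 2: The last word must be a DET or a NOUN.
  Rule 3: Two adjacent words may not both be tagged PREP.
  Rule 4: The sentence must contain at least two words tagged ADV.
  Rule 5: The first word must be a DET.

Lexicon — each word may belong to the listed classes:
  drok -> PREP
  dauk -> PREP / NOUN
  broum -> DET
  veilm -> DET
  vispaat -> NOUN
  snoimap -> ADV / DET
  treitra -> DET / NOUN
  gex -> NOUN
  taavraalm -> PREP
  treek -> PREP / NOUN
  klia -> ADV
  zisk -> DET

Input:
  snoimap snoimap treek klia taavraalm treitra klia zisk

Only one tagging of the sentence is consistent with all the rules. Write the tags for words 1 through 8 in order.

DET DET NOUN ADV PREP NOUN ADV DET

Candidates per position — 1:snoimap {ADV,DET}; 2:snoimap {ADV,DET}; 3:treek {PREP,NOUN}; 4:klia {ADV}; 5:taavraalm {PREP}; 6:treitra {DET,NOUN}; 7:klia {ADV}; 8:zisk {DET}.
Position 1: ADV is ruled out by rule 5; that leaves DET.
Position 2: ADV is ruled out by rule 1; that leaves DET.
Position 3: PREP is ruled out by rule 1; that leaves NOUN.
Position 6: DET is ruled out by rule 1; that leaves NOUN.
So the tagging must be: DET DET NOUN ADV PREP NOUN ADV DET.
Checking: rule 1 ok; rule 2 ok; rule 3 ok; rule 4 ok; rule 5 ok.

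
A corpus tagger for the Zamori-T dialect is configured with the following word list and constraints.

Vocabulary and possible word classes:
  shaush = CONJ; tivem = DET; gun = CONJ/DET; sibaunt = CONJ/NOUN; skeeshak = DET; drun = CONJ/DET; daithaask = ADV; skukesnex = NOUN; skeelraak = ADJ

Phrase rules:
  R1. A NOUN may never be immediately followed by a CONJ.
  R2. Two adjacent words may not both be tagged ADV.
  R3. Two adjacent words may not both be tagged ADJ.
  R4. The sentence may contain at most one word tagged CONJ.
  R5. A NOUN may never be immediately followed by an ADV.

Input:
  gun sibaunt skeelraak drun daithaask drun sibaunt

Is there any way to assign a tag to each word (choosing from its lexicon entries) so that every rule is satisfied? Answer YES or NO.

YES

Candidates per position — 1:gun {CONJ,DET}; 2:sibaunt {CONJ,NOUN}; 3:skeelraak {ADJ}; 4:drun {CONJ,DET}; 5:daithaask {ADV}; 6:drun {CONJ,DET}; 7:sibaunt {CONJ,NOUN}.
One satisfying assignment: CONJ NOUN ADJ DET ADV DET NOUN.
Checking: rule 1 ok; rule 2 ok; rule 3 ok; rule 4 ok; rule 5 ok.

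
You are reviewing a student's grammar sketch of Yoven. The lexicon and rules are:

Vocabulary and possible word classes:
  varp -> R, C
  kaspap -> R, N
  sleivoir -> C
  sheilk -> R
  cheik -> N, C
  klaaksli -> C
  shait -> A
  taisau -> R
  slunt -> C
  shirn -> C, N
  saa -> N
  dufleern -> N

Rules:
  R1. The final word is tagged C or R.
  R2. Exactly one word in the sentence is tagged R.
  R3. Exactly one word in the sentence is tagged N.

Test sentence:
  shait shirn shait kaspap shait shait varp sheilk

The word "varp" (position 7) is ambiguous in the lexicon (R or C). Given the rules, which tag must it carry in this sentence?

Candidates per position — 1:shait {A}; 2:shirn {C,N}; 3:shait {A}; 4:kaspap {R,N}; 5:shait {A}; 6:shait {A}; 7:varp {R,C}; 8:sheilk {R}.
At position 4, choosing R makes rule 2 impossible to satisfy; hence N.
At position 7, choosing R makes rule 2 impossible to satisfy; hence C.
At position 2, choosing N makes rule 3 impossible to satisfy; hence C.
That leaves exactly one tagging: A C A N A A C R.
Rule-by-rule: rule 1 ok; rule 2 ok; rule 3 ok.

C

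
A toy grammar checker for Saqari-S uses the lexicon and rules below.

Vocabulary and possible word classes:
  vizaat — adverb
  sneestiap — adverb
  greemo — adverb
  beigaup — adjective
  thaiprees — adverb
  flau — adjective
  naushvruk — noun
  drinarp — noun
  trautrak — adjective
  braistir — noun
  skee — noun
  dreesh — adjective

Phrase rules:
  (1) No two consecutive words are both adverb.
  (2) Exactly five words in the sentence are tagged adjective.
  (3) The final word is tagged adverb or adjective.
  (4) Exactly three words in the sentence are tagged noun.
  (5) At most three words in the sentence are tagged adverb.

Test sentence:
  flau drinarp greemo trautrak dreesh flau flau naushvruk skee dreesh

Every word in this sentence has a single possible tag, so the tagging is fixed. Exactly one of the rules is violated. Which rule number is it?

Fixed tagging: adjective noun adverb adjective adjective adjective adjective noun noun adjective.
Applying the rules: R1 pass, R2 fail, R3 pass, R4 pass, R5 pass.
Only rule 2 fails.

2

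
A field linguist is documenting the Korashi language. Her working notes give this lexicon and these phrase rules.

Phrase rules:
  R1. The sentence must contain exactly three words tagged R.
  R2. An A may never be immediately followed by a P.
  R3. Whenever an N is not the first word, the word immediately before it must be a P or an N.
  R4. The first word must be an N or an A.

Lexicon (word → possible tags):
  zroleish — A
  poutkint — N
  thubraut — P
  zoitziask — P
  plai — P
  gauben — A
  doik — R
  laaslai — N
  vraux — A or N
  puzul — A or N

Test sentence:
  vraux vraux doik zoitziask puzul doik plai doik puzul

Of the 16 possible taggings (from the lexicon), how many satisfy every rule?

6

Candidates per position — 1:vraux {A,N}; 2:vraux {A,N}; 3:doik {R}; 4:zoitziask {P}; 5:puzul {A,N}; 6:doik {R}; 7:plai {P}; 8:doik {R}; 9:puzul {A,N}.
There are 16 candidate sequences in total.
Checking each against the rules leaves 6 sequences.
Count = 6.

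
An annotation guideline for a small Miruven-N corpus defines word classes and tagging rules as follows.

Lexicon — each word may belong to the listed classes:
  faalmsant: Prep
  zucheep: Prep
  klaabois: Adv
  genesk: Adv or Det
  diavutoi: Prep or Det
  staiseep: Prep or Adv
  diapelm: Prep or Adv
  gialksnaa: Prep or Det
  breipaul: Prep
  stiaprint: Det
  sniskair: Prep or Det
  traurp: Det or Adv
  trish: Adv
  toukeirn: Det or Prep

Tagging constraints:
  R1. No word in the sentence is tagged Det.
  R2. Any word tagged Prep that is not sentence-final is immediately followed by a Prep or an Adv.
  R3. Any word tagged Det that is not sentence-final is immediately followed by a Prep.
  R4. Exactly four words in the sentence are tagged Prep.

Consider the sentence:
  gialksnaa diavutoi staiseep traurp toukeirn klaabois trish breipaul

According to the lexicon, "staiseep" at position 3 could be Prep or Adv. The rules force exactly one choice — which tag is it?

Adv

Candidates per position — 1:gialksnaa {Prep,Det}; 2:diavutoi {Prep,Det}; 3:staiseep {Prep,Adv}; 4:traurp {Det,Adv}; 5:toukeirn {Det,Prep}; 6:klaabois {Adv}; 7:trish {Adv}; 8:breipaul {Prep}.
Position 1: tagging it Det would leave rule 1 unsatisfiable, so it must be Prep.
Position 2: tagging it Det would leave rule 1 unsatisfiable, so it must be Prep.
Position 4: tagging it Det would leave rule 1 unsatisfiable, so it must be Adv.
Position 5: tagging it Det would leave rule 1 unsatisfiable, so it must be Prep.
Position 3: tagging it Prep would leave rule 4 unsatisfiable, so it must be Adv.
The unique satisfying tagging is: Prep Prep Adv Adv Prep Adv Adv Prep.
Check: rule 1 holds; rule 2 holds; rule 3 holds; rule 4 holds.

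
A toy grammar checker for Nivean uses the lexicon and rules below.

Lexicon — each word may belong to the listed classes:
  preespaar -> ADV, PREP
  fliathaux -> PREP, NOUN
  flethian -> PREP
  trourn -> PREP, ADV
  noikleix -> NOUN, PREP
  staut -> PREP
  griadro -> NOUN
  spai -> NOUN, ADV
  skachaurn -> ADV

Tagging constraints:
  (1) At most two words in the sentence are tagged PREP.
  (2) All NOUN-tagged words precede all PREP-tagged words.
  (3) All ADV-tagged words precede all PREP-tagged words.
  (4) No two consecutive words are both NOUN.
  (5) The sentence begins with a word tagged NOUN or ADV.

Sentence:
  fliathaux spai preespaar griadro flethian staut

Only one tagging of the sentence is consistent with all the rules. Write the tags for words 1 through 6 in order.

NOUN ADV ADV NOUN PREP PREP

Candidates per position — 1:fliathaux {PREP,NOUN}; 2:spai {NOUN,ADV}; 3:preespaar {ADV,PREP}; 4:griadro {NOUN}; 5:flethian {PREP}; 6:staut {PREP}.
If word 1 were PREP, no tagging could satisfy rule 1; so word 1 is NOUN.
If word 2 were NOUN, no tagging could satisfy rule 4; so word 2 is ADV.
If word 3 were PREP, no tagging could satisfy rule 1; so word 3 is ADV.
So the tagging must be: NOUN ADV ADV NOUN PREP PREP.
Verifying each rule — rule 1 satisfied; rule 2 satisfied; rule 3 satisfied; rule 4 satisfied; rule 5 satisfied.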